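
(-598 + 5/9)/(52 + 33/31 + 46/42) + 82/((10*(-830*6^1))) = -1614326713/146320700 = -11.03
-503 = -503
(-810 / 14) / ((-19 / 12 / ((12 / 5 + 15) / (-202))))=-42282 / 13433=-3.15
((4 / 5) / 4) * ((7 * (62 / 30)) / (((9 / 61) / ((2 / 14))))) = 1891 / 675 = 2.80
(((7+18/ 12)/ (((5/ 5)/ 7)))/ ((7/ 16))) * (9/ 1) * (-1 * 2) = -2448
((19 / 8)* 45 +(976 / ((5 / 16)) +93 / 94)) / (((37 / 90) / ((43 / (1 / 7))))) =444744657 / 188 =2365663.07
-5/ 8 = -0.62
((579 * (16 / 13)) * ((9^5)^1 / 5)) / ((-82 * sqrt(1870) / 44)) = -547029936 * sqrt(1870) / 226525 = -104427.71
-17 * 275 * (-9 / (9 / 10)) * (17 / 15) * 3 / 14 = 79475 / 7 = 11353.57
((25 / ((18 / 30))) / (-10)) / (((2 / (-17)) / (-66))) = -4675 / 2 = -2337.50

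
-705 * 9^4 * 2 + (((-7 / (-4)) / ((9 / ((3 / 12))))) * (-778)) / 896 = -85257308549 / 9216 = -9251010.04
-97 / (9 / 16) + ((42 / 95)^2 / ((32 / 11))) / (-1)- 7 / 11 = -173.15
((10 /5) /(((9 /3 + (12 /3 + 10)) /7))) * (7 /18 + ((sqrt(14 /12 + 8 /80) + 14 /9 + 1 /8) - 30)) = -14077 /612 + 14 * sqrt(285) /255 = -22.07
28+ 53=81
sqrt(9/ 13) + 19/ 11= 3 * sqrt(13)/ 13 + 19/ 11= 2.56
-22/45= -0.49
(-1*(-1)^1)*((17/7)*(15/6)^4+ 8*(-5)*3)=-2815/112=-25.13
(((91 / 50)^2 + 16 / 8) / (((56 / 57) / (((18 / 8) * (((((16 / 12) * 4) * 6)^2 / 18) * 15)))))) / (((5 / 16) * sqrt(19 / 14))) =7649856 * sqrt(266) / 4375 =28517.80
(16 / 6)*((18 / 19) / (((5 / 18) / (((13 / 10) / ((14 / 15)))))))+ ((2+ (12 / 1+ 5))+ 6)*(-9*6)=-889326 / 665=-1337.33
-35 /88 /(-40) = 7 /704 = 0.01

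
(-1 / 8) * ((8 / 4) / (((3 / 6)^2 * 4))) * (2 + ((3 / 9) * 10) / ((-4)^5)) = -3067 / 6144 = -0.50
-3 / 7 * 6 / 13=-18 / 91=-0.20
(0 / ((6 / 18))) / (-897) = 0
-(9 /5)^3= -729 /125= -5.83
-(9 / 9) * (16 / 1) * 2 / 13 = -32 / 13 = -2.46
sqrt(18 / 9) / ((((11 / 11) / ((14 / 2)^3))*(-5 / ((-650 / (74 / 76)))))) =1694420*sqrt(2) / 37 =64764.10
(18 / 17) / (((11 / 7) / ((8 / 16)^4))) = 63 / 1496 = 0.04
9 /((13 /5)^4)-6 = -165741 /28561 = -5.80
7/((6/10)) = 35/3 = 11.67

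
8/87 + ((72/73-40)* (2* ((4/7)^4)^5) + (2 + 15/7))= 2145490934678477860829/506760683256133818351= 4.23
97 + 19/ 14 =1377/ 14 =98.36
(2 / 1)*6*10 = 120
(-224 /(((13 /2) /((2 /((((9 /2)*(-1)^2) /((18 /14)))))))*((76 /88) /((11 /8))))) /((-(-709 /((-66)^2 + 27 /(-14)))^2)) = 553361794128 /467996011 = 1182.41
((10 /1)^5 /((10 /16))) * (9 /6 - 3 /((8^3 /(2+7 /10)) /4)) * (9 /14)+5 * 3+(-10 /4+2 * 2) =1034553 /7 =147793.29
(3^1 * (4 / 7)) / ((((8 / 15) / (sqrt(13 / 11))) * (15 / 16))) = 24 * sqrt(143) / 77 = 3.73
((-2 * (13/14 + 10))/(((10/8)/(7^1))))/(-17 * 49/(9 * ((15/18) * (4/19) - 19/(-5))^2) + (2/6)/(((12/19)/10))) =14141118024/66851975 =211.53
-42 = -42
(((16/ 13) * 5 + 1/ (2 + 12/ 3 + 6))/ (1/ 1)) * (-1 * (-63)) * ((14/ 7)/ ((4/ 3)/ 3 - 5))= -183897/ 1066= -172.51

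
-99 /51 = -33 /17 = -1.94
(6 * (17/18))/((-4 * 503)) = -17/6036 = -0.00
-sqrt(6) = -2.45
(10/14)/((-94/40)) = -100/329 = -0.30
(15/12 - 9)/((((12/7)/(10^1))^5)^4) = -235897088549229815578460693359375/14624633760251904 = -16130119387356649.54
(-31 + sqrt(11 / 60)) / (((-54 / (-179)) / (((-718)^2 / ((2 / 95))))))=-67940263555 / 27 + 438324281 * sqrt(165) / 162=-2481550641.95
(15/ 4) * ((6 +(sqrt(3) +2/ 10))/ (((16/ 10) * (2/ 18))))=167.32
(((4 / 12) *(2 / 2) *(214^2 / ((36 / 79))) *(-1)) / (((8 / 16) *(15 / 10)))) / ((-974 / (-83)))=-150142186 / 39447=-3806.18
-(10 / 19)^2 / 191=-100 / 68951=-0.00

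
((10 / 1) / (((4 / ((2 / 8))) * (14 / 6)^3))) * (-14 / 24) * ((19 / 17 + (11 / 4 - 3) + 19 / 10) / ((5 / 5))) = -8469 / 106624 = -0.08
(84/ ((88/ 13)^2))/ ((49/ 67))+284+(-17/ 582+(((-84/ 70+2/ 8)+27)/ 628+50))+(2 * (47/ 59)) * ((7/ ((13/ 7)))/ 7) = 337.38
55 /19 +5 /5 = 74 /19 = 3.89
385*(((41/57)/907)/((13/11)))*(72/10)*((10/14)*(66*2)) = 39291120/224029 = 175.38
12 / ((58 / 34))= 7.03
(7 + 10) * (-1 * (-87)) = 1479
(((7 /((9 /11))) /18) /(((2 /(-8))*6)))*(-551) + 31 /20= 856073 /4860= 176.15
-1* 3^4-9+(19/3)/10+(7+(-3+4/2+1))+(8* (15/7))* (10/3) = -5297/210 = -25.22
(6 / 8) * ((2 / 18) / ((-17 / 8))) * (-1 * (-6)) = -4 / 17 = -0.24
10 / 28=5 / 14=0.36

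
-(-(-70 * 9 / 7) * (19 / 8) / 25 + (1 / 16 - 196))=14991 / 80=187.39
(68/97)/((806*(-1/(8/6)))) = -136/117273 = -0.00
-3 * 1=-3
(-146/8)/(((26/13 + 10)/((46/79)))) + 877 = 1661113/1896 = 876.11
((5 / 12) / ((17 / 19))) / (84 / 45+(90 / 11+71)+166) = 5225 / 2771884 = 0.00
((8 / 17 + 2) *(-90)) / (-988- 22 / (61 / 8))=6405 / 28543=0.22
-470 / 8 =-235 / 4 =-58.75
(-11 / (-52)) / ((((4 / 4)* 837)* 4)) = 11 / 174096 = 0.00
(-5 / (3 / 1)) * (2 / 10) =-1 / 3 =-0.33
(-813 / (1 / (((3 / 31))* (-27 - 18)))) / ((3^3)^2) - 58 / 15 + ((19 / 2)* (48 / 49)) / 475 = 345041 / 341775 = 1.01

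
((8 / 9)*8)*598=4252.44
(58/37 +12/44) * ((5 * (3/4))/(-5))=-2247/1628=-1.38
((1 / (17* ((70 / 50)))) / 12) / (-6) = -5 / 8568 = -0.00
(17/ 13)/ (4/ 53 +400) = 901/ 275652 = 0.00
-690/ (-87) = 230/ 29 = 7.93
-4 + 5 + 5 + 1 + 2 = 9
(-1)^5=-1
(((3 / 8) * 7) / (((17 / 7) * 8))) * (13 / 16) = 1911 / 17408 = 0.11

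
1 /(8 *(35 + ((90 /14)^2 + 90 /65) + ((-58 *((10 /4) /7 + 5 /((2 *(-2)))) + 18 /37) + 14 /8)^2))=1744106 /41804257965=0.00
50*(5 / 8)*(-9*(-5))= 5625 / 4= 1406.25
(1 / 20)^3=0.00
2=2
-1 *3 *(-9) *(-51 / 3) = -459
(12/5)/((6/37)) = 74/5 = 14.80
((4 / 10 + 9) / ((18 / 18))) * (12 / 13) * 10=1128 / 13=86.77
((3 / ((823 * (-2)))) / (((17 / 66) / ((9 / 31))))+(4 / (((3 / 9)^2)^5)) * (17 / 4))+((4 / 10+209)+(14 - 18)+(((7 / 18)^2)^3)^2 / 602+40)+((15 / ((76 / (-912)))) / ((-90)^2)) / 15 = 1083144988279468457846396176007 / 1078745436704616333926400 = 1004078.40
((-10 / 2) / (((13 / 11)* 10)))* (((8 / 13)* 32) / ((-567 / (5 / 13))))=7040 / 1245699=0.01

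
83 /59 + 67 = 4036 /59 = 68.41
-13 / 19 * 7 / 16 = -91 / 304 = -0.30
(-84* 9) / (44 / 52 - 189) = 4914 / 1223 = 4.02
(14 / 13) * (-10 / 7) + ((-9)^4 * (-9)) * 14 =-10746938 / 13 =-826687.54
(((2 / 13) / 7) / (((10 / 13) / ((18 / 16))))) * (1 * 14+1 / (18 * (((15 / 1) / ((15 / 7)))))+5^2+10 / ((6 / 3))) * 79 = 87611 / 784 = 111.75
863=863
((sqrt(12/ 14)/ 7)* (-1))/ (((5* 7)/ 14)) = -2* sqrt(42)/ 245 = -0.05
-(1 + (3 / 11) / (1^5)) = -14 / 11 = -1.27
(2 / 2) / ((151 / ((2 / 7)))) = 2 / 1057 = 0.00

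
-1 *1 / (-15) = 1 / 15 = 0.07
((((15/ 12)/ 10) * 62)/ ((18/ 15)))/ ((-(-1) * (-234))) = -155/ 5616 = -0.03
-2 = -2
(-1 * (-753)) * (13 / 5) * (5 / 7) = 9789 / 7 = 1398.43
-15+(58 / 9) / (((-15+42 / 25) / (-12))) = -9185 / 999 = -9.19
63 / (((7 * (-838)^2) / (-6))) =-27 / 351122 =-0.00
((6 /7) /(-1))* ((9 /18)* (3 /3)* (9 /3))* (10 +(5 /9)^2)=-835 /63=-13.25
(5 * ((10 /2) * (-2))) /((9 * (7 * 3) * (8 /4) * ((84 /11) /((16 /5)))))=-220 /3969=-0.06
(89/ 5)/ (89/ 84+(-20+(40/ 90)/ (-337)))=-7558236/ 8043065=-0.94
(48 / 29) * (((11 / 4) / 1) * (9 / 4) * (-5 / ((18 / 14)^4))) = -132055 / 7047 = -18.74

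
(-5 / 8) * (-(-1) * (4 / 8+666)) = -416.56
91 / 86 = 1.06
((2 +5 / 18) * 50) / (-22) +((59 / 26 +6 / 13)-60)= -62.45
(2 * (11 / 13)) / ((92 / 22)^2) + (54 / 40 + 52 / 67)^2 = 4.62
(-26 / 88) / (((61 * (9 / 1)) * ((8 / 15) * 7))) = -65 / 450912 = -0.00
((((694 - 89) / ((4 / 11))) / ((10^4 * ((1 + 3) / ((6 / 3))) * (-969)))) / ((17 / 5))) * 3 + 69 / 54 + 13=2257887221 / 158140800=14.28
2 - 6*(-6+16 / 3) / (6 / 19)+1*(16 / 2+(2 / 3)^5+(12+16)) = 12344 / 243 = 50.80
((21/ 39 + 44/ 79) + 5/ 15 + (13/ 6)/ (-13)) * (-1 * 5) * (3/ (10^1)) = -1.89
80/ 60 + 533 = 1603/ 3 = 534.33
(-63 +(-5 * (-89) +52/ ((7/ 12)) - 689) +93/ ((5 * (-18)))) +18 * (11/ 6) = -39037/ 210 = -185.89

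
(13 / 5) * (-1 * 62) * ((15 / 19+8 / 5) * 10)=-365924 / 95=-3851.83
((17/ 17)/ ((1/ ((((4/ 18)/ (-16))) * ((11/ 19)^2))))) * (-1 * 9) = 121/ 2888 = 0.04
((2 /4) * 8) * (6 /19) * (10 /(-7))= -240 /133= -1.80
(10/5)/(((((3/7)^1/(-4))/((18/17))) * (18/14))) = -784/51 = -15.37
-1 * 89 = -89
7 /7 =1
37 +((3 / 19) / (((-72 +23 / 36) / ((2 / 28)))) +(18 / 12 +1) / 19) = 37.13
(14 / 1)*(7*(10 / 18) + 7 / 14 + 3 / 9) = 595 / 9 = 66.11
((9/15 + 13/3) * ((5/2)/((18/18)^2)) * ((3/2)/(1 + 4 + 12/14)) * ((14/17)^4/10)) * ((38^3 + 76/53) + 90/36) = 7234519804582/907455665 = 7972.31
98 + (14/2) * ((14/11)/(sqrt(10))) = 49 * sqrt(10)/55 + 98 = 100.82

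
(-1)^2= 1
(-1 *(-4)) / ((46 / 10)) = 20 / 23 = 0.87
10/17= 0.59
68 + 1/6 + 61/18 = 71.56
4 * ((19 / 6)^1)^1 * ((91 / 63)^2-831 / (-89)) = 144.70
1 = 1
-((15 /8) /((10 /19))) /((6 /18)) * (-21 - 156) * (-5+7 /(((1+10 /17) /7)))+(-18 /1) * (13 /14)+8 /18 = 24639227 /504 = 48887.36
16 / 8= 2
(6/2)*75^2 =16875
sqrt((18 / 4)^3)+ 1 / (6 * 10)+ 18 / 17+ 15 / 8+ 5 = 16219 / 2040+ 27 * sqrt(2) / 4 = 17.50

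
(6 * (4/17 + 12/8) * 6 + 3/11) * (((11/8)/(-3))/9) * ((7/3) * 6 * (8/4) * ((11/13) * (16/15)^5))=-157887758336/1510396875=-104.53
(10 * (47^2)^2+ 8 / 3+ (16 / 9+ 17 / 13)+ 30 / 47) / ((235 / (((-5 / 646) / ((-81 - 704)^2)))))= -268333693331 / 102885319151550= -0.00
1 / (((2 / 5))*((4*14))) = 5 / 112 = 0.04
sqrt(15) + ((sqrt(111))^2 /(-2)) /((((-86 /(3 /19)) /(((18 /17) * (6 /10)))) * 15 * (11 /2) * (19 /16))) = 3.87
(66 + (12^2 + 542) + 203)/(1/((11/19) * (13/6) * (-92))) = -6281990/57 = -110210.35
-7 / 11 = -0.64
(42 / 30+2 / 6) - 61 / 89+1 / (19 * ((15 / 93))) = 34858 / 25365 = 1.37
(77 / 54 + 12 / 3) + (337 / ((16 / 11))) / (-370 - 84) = 964087 / 196128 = 4.92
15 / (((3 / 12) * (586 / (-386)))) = -11580 / 293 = -39.52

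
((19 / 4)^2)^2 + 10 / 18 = 1174169 / 2304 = 509.62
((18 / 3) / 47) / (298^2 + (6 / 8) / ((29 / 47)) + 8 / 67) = 15544 / 10813055987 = 0.00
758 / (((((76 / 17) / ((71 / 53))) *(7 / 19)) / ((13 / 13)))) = 457453 / 742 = 616.51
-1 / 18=-0.06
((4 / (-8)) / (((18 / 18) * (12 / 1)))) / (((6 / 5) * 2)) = -0.02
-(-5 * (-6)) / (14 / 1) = -15 / 7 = -2.14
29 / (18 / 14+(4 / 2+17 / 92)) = 8.36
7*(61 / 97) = 427 / 97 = 4.40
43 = 43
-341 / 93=-11 / 3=-3.67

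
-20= -20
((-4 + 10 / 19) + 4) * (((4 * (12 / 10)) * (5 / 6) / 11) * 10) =400 / 209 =1.91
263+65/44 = 11637/44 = 264.48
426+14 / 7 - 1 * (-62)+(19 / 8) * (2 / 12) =490.40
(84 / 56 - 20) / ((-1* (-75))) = -37 / 150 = -0.25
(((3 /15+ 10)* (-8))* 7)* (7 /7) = -571.20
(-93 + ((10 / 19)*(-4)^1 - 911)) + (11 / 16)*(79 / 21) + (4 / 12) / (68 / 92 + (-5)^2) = -118518073 / 118104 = -1003.51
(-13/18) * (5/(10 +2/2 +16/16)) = -65/216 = -0.30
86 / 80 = 43 / 40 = 1.08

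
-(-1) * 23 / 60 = 23 / 60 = 0.38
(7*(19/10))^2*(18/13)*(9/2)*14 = 10029663/650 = 15430.25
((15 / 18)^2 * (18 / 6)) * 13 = 325 / 12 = 27.08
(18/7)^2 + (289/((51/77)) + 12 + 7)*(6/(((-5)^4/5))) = 174368/6125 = 28.47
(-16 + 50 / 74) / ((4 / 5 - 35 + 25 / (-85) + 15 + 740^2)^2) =-455175 / 8906211890684557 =-0.00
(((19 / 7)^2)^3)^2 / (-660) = -2213314919066161 / 9135249552660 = -242.28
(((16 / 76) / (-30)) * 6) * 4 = -0.17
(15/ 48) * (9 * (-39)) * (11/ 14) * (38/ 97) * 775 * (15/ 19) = -224420625/ 10864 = -20657.27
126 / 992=63 / 496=0.13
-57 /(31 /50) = -2850 /31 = -91.94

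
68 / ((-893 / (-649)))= 44132 / 893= 49.42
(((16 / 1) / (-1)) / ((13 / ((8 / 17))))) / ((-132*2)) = 16 / 7293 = 0.00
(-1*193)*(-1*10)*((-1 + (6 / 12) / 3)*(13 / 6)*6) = -62725 / 3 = -20908.33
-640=-640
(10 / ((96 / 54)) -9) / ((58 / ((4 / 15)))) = -9 / 580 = -0.02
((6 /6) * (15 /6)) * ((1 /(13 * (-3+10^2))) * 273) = 105 /194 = 0.54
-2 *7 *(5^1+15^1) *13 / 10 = -364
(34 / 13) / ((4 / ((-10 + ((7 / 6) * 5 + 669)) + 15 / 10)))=33983 / 78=435.68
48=48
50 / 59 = 0.85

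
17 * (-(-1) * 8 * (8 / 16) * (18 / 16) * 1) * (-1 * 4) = -306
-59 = -59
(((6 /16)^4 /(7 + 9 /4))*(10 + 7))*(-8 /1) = -1377 /4736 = -0.29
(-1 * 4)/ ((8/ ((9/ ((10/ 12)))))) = -27/ 5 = -5.40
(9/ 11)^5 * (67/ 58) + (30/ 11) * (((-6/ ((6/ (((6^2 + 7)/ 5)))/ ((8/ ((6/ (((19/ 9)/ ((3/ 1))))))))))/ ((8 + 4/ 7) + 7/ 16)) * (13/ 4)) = -1912501758743/ 254475718794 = -7.52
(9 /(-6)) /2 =-3 /4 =-0.75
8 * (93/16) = 93/2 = 46.50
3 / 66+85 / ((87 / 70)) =130987 / 1914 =68.44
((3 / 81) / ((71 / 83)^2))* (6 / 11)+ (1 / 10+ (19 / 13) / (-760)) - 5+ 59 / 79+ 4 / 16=-79493543599 / 20501343720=-3.88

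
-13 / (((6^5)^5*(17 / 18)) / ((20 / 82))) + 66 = 36329169720911836741567 / 550441965468361162752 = 66.00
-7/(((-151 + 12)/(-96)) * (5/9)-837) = 6048/722473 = 0.01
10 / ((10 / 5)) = 5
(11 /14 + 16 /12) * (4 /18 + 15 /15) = 979 /378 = 2.59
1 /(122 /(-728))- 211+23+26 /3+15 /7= -183.16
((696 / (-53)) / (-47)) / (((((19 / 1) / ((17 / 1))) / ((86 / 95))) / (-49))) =-49860048 / 4496255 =-11.09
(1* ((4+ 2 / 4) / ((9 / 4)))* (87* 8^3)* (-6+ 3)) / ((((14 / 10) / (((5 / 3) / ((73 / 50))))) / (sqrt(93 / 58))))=-1920000* sqrt(5394) / 511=-275953.43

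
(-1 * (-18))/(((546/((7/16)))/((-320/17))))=-60/221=-0.27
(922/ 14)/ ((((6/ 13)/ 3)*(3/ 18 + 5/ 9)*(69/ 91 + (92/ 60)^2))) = 12135825/ 63664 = 190.62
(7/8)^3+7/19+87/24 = 45365/9728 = 4.66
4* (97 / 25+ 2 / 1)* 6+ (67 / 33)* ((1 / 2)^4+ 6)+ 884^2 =10317244459 / 13200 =781609.43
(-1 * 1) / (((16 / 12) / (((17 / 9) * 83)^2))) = -18434.45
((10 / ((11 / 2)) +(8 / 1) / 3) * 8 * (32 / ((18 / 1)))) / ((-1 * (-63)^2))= -18944 / 1178793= -0.02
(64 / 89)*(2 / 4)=32 / 89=0.36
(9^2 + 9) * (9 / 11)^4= 590490 / 14641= 40.33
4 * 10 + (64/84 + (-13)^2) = 4405/21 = 209.76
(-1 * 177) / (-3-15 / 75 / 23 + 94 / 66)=111.71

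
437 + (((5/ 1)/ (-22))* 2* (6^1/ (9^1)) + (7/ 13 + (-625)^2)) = 167765699/ 429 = 391062.24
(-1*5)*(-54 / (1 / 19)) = 5130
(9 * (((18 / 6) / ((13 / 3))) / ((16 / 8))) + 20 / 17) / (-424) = -1897 / 187408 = -0.01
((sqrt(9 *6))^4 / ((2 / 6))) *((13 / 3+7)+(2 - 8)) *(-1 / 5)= -46656 / 5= -9331.20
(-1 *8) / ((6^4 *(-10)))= 1 / 1620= 0.00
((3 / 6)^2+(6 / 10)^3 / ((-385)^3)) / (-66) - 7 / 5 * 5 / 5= -2643611403017 / 1883198625000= -1.40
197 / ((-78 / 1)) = -2.53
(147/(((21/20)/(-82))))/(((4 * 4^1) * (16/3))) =-4305/32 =-134.53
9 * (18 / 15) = 10.80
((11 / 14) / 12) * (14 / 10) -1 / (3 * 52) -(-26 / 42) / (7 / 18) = 128197 / 76440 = 1.68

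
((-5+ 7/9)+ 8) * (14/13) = 476/117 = 4.07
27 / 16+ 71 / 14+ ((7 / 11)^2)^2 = 11352149 / 1639792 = 6.92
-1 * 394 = -394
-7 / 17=-0.41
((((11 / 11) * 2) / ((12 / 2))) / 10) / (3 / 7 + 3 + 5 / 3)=7 / 1070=0.01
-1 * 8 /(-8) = 1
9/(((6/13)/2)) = 39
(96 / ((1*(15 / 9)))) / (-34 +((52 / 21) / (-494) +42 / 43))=-2470608 / 1416665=-1.74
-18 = -18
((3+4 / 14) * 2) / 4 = 23 / 14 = 1.64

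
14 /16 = 7 /8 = 0.88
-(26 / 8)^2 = -169 / 16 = -10.56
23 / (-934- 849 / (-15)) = -115 / 4387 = -0.03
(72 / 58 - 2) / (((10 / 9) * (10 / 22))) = -1089 / 725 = -1.50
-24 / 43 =-0.56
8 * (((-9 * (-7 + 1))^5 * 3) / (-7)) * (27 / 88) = -37192366944 / 77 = -483017752.52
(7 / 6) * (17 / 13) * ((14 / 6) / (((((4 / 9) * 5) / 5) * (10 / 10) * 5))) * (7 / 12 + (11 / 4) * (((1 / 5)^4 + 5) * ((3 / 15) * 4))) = 361944331 / 19500000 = 18.56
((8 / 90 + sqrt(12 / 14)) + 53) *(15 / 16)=15 *sqrt(42) / 112 + 2389 / 48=50.64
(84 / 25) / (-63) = -4 / 75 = -0.05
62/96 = 31/48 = 0.65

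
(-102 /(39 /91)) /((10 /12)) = -1428 /5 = -285.60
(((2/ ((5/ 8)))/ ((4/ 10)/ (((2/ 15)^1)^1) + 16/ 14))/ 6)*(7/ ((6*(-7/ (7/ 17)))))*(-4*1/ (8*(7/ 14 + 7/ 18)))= 49/ 9860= 0.00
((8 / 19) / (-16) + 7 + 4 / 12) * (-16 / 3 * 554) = -3691856 / 171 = -21589.80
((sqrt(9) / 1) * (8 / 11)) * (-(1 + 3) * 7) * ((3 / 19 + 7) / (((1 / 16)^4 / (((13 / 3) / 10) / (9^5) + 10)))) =-17683612199550976 / 61706205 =-286577536.24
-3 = -3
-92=-92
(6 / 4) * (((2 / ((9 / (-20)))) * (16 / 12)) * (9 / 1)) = -80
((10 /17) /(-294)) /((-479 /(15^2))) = 375 /399007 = 0.00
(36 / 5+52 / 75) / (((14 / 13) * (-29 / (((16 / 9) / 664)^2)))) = -15392 / 8495687025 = -0.00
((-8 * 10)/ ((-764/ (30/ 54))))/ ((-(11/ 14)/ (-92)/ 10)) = 1288000/ 18909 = 68.12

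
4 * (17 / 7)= 68 / 7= 9.71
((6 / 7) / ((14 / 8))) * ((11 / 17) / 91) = 264 / 75803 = 0.00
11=11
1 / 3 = 0.33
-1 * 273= -273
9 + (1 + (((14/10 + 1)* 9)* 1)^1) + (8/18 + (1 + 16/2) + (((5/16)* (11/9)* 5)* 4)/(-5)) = 2371/60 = 39.52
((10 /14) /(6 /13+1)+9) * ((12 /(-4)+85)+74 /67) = 7026816 /8911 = 788.56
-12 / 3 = -4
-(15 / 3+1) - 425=-431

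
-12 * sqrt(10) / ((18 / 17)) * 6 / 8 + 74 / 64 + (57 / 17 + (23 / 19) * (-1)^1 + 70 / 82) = 1759655 / 423776 - 17 * sqrt(10) / 2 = -22.73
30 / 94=15 / 47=0.32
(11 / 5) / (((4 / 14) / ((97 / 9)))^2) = 5071451 / 1620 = 3130.53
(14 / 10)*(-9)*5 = -63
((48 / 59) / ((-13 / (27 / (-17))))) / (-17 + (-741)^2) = 162 / 894905687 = 0.00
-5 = -5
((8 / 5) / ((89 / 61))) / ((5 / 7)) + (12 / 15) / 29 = 100844 / 64525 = 1.56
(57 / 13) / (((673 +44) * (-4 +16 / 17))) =-323 / 161564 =-0.00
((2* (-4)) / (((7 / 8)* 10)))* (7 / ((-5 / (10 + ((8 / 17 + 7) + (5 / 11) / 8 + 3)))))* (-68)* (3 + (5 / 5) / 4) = -1596868 / 275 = -5806.79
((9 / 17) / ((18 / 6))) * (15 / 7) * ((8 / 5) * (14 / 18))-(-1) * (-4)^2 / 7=2.76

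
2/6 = 1/3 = 0.33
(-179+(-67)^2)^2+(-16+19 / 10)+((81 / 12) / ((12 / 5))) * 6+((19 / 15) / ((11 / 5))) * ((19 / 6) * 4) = 73561395869 / 3960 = 18576110.07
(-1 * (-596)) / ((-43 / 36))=-21456 / 43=-498.98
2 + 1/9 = 19/9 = 2.11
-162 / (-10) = 81 / 5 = 16.20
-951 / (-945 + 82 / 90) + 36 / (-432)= 29441 / 31863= 0.92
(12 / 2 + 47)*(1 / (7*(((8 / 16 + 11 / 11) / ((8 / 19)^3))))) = 54272 / 144039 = 0.38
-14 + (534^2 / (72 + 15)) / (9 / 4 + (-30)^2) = -361682 / 34887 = -10.37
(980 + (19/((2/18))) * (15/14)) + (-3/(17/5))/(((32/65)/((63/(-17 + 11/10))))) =118098905/100912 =1170.32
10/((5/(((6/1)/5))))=12/5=2.40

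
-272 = -272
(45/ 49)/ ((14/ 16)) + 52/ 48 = 8779/ 4116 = 2.13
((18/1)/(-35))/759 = -6/8855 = -0.00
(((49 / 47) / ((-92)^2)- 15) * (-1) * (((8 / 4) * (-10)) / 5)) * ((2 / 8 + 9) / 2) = -220781627 / 795616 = -277.50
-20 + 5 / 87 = -19.94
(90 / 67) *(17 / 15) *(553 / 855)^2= 10397506 / 16326225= 0.64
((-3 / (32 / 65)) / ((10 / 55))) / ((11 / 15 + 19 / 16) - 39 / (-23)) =-740025 / 79852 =-9.27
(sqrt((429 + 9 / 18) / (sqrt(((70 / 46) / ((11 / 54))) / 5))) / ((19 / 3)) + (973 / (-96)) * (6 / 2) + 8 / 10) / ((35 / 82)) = -194217 / 2800 + 41 * 1518^(1 / 4) * 7^(3 / 4) * sqrt(859) / 4655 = -62.43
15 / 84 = 5 / 28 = 0.18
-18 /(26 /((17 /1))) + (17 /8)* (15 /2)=867 /208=4.17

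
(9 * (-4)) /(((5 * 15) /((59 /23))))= -708 /575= -1.23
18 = 18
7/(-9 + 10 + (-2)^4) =7/17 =0.41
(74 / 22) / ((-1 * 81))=-37 / 891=-0.04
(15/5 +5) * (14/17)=112/17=6.59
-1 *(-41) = 41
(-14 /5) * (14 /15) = -196 /75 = -2.61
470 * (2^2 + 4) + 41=3801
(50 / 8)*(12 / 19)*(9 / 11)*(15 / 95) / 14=2025 / 55594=0.04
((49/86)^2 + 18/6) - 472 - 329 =-5899607/7396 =-797.68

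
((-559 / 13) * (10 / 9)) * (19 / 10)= -817 / 9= -90.78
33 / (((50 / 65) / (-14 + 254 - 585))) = -29601 / 2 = -14800.50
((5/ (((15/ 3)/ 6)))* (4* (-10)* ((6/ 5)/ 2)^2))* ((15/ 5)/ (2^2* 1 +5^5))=-432/ 5215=-0.08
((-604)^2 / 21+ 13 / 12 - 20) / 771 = 1457675 / 64764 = 22.51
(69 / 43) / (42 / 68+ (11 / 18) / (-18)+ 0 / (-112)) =380052 / 138245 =2.75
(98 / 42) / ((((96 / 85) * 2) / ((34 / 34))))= 595 / 576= 1.03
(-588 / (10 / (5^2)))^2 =2160900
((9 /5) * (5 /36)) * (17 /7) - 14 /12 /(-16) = 457 /672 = 0.68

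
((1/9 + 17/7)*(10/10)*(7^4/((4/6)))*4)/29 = 1261.61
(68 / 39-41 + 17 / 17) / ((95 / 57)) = -1492 / 65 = -22.95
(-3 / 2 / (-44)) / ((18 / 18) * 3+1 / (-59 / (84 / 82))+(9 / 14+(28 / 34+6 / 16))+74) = 287861 / 665583963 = 0.00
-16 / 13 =-1.23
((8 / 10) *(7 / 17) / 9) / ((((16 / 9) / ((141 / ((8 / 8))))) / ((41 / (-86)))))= -40467 / 29240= -1.38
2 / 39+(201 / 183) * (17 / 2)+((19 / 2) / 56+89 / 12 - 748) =-194780507 / 266448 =-731.03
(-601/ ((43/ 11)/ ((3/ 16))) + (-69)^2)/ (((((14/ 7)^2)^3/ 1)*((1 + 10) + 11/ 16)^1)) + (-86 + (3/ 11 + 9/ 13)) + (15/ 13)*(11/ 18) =-1565554495/ 20070336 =-78.00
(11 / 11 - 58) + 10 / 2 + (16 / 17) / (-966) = -426980 / 8211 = -52.00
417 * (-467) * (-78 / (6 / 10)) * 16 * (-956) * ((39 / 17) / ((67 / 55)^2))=-598639848096.55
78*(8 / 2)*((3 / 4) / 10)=117 / 5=23.40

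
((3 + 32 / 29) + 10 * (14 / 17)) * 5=30415 / 493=61.69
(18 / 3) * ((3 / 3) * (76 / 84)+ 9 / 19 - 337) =-267826 / 133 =-2013.73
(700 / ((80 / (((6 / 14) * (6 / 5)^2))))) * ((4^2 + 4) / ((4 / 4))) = 108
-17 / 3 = -5.67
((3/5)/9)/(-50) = -0.00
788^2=620944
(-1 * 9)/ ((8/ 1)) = -9/ 8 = -1.12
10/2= 5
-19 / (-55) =0.35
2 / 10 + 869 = 4346 / 5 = 869.20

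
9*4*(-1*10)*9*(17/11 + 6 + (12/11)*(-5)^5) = 121231080/11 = 11021007.27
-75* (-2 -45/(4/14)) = 23925/2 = 11962.50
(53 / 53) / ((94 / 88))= 44 / 47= 0.94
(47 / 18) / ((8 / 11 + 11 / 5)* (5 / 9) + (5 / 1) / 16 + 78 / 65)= 20680 / 24859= 0.83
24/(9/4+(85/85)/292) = 3504/329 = 10.65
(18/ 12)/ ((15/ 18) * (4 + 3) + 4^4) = 0.01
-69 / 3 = -23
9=9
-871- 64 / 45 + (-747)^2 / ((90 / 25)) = 13871707 / 90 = 154130.08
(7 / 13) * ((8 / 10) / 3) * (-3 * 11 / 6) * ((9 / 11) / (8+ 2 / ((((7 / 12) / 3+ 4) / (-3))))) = -3171 / 32240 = -0.10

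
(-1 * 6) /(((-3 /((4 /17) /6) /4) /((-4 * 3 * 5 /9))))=-320 /153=-2.09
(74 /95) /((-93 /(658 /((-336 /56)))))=24346 /26505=0.92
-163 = -163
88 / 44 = 2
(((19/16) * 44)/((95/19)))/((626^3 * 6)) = 209/29437725120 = 0.00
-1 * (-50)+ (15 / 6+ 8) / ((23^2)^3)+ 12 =18356450257 / 296071778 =62.00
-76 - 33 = -109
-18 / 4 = -4.50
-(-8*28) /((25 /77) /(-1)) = -17248 /25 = -689.92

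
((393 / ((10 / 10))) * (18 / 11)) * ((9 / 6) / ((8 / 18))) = 95499 / 44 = 2170.43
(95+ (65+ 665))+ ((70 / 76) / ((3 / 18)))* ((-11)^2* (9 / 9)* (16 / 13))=407055 / 247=1648.00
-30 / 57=-10 / 19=-0.53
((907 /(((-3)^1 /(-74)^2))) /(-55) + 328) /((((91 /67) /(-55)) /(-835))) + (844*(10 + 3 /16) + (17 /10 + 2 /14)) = 5617878259307 /5460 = 1028915432.11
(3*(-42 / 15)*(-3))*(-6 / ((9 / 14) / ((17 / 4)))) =-4998 / 5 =-999.60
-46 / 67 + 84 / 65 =2638 / 4355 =0.61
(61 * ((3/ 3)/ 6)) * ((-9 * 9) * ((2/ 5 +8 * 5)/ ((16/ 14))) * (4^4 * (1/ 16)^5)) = -1164429/ 163840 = -7.11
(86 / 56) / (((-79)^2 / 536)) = 5762 / 43687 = 0.13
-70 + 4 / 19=-1326 / 19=-69.79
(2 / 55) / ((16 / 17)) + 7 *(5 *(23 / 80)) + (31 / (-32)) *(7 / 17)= 290291 / 29920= 9.70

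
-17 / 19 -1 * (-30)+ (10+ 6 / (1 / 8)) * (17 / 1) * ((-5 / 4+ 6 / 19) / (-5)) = 40533 / 190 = 213.33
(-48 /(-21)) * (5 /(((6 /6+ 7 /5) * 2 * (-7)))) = -50 /147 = -0.34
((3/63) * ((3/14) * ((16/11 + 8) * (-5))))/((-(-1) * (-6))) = 130/1617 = 0.08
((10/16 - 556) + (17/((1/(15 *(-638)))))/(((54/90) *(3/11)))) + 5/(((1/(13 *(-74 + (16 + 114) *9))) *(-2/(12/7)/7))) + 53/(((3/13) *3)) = -102393755/72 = -1422135.49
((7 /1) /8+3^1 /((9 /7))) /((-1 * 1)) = -77 /24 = -3.21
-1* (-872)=872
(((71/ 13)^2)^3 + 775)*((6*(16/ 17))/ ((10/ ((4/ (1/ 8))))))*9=1822570825826304/ 410278765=4442274.33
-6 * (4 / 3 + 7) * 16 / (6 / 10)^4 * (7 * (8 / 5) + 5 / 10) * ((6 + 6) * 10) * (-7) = 182000000 / 3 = 60666666.67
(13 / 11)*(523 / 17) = 6799 / 187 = 36.36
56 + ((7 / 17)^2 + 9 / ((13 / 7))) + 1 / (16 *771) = 2827859053 / 46346352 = 61.02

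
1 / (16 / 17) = 17 / 16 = 1.06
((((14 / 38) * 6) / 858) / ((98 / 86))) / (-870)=-43 / 16546530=-0.00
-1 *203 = -203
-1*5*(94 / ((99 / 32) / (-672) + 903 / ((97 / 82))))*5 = -1633945600 / 530758527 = -3.08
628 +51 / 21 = 4413 / 7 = 630.43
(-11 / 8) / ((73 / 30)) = -165 / 292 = -0.57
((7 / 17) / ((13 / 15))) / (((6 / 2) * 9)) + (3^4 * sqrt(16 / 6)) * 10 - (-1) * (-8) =-15877 / 1989 + 540 * sqrt(6) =1314.74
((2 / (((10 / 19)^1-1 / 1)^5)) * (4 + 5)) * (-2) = 1509.59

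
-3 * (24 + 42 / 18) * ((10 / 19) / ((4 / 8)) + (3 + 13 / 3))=-37762 / 57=-662.49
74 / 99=0.75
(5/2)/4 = 5/8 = 0.62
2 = 2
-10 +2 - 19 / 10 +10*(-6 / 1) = -699 / 10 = -69.90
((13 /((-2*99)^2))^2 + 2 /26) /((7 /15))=0.16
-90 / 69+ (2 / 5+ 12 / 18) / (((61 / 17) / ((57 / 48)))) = -20021 / 21045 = -0.95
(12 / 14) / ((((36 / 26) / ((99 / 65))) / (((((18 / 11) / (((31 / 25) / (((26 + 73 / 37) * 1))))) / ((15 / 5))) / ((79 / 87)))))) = 8104050 / 634291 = 12.78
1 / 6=0.17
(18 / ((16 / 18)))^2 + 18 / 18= 411.06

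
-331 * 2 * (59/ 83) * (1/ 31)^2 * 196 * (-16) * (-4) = -489943552/ 79763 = -6142.49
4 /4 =1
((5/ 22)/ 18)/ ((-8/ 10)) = -25/ 1584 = -0.02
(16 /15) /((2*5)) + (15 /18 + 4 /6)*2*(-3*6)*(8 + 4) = -647.89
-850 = -850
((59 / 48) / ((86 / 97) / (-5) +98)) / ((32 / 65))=1859975 / 72873984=0.03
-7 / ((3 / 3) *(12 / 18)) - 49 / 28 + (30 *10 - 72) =215.75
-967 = -967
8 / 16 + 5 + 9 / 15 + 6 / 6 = 71 / 10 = 7.10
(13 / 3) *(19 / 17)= 247 / 51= 4.84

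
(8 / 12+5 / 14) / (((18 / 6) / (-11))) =-473 / 126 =-3.75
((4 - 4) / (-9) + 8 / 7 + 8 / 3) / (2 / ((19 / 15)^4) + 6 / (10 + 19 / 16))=933098360 / 321662943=2.90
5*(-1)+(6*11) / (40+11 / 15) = -2065 / 611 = -3.38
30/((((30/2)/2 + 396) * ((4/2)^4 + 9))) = 4/1345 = 0.00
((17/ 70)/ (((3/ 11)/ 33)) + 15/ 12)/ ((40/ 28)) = 4289/ 200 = 21.44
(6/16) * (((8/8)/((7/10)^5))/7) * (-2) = -75000/117649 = -0.64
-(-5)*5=25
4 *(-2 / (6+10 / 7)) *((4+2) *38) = -3192 / 13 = -245.54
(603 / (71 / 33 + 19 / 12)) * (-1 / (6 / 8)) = -106128 / 493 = -215.27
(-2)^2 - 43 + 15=-24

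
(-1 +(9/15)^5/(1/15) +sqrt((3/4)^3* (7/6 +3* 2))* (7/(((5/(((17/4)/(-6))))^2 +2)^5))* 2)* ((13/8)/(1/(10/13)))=211679359547145* sqrt(86)/24122321953906049483776 +26/125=0.21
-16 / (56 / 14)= -4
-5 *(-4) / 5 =4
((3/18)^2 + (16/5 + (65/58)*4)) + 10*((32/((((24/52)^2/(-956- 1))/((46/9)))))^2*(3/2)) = 1141427707497048323/140940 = 8098678214112.73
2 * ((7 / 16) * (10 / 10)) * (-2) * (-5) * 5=175 / 4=43.75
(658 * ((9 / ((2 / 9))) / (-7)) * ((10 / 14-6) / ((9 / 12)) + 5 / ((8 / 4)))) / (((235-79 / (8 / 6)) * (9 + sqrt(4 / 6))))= 10.03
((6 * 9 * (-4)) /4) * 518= -27972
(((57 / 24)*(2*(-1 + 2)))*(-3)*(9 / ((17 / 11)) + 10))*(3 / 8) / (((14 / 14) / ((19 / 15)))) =-291327 / 2720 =-107.11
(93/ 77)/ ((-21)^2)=31/ 11319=0.00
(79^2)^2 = 38950081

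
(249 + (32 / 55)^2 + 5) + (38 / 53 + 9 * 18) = 66864422 / 160325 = 417.06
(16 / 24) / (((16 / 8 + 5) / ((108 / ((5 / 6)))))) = 432 / 35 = 12.34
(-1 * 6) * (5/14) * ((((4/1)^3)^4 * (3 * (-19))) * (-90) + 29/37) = -47767250534835/259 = -184429538744.54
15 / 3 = 5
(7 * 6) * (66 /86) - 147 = -4935 /43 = -114.77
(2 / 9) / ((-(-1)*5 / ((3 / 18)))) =1 / 135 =0.01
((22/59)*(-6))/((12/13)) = -143/59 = -2.42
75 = 75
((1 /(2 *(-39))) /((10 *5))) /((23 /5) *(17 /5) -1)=-1 /57096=-0.00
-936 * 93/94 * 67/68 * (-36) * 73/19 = 1915882956/15181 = 126202.68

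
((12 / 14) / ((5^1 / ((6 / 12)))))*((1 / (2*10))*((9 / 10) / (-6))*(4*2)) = -9 / 1750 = -0.01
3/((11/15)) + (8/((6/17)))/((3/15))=3875/33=117.42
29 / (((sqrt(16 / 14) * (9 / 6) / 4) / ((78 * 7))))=10556 * sqrt(14)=39496.94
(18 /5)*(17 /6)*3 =153 /5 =30.60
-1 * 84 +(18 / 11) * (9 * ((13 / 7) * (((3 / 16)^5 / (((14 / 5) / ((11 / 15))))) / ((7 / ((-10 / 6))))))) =-30211713867 / 359661568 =-84.00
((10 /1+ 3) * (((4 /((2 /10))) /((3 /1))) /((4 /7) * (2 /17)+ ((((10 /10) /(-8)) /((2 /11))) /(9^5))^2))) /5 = 1841170933195776 /7140934467647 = 257.83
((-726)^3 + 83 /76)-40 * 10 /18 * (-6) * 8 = -87245592679 /228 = -382656108.24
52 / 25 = 2.08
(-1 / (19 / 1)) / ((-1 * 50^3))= 1 / 2375000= 0.00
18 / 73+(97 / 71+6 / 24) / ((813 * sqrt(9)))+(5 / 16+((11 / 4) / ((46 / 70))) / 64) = 5169937825 / 8270243584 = 0.63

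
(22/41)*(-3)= -66/41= -1.61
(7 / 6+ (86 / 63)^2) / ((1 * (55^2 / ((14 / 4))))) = 24053 / 6860700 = 0.00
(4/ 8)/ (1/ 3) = 3/ 2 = 1.50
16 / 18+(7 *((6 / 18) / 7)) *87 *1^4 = 269 / 9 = 29.89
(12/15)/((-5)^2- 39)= -0.06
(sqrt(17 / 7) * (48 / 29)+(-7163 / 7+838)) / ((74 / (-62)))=40207 / 259 - 1488 * sqrt(119) / 7511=153.08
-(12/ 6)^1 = -2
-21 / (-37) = 21 / 37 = 0.57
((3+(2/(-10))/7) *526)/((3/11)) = 5730.90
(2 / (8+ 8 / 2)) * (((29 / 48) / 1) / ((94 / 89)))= 2581 / 27072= 0.10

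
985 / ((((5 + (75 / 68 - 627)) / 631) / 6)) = -253586280 / 42221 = -6006.16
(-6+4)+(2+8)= 8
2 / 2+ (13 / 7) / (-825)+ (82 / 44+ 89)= 1060999 / 11550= 91.86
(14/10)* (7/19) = 49/95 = 0.52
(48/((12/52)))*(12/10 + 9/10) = 2184/5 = 436.80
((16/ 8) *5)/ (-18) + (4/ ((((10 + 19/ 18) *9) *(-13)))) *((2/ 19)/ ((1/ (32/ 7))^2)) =-12189941/ 21676473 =-0.56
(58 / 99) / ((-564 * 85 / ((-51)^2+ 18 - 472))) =-62263 / 2373030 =-0.03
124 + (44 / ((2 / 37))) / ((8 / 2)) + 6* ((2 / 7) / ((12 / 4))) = 4593 / 14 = 328.07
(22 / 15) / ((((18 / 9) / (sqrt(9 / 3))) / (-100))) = -220* sqrt(3) / 3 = -127.02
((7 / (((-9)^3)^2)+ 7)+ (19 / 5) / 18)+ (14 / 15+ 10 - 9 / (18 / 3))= 44227736 / 2657205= 16.64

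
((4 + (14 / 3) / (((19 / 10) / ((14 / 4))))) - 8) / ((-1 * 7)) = -0.66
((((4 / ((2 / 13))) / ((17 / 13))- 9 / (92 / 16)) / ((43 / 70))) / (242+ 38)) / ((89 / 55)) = 0.07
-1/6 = -0.17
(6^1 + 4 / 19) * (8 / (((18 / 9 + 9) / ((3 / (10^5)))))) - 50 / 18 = -32654657 / 11756250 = -2.78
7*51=357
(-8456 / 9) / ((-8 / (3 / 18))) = 1057 / 54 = 19.57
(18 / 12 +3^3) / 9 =19 / 6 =3.17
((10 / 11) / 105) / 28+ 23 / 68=0.34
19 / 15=1.27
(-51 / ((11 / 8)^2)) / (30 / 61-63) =66368 / 153791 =0.43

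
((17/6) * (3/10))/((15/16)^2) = 1088/1125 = 0.97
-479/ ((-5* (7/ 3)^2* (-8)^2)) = 4311/ 15680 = 0.27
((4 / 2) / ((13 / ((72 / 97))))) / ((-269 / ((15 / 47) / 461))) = -2160 / 7349641403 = -0.00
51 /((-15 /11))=-187 /5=-37.40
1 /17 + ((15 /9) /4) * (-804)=-5694 /17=-334.94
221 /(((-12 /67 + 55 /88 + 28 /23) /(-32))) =-4251.82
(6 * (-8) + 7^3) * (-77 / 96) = -22715 / 96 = -236.61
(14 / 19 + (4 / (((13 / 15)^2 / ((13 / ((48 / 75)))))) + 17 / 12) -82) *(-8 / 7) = -167920 / 5187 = -32.37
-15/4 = -3.75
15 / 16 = 0.94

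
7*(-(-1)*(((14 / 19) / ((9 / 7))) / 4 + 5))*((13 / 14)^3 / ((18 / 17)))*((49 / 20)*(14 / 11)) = 459878237 / 5417280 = 84.89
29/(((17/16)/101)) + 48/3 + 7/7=47153/17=2773.71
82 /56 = 41 /28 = 1.46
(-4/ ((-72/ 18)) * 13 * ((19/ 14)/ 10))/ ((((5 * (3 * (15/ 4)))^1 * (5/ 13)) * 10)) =3211/ 393750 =0.01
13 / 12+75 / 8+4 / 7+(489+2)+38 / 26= 1099625 / 2184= 503.49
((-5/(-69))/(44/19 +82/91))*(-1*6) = -8645/63963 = -0.14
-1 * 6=-6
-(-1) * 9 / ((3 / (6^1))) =18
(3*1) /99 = 1 /33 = 0.03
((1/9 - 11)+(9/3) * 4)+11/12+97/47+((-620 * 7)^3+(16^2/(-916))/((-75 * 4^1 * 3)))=-791853860257162817/9686700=-81746503995.91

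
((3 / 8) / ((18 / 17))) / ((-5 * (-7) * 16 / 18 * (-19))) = -51 / 85120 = -0.00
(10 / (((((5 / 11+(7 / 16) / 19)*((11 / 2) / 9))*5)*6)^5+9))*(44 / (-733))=-277604734158766080 / 23798771412456598786829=-0.00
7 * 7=49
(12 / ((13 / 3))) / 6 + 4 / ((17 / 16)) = 934 / 221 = 4.23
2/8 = 1/4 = 0.25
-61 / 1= -61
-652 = -652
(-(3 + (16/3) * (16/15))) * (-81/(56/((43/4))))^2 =-527037111/250880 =-2100.75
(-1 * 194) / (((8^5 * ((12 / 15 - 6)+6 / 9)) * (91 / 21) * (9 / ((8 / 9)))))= 485 / 16293888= 0.00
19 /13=1.46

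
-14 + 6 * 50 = 286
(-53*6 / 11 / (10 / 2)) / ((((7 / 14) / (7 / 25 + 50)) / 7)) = -5596164 / 1375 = -4069.94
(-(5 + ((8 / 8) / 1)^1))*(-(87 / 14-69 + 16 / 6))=-2525 / 7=-360.71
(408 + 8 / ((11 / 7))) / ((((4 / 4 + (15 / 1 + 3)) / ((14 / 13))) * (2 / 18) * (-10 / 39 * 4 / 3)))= -644112 / 1045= -616.38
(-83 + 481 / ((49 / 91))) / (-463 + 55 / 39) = -110604 / 63007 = -1.76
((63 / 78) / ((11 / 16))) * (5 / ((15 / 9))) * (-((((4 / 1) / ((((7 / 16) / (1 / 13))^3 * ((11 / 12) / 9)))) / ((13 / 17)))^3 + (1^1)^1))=-92057376471840975740176872 / 25563401476840332819286573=-3.60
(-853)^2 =727609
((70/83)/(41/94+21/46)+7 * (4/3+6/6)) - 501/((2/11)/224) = -617214.72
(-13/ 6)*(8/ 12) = -1.44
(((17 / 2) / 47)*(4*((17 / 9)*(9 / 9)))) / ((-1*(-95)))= 578 / 40185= 0.01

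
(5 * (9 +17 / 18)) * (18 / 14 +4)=33115 / 126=262.82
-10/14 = -0.71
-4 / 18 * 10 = -20 / 9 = -2.22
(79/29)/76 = 79/2204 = 0.04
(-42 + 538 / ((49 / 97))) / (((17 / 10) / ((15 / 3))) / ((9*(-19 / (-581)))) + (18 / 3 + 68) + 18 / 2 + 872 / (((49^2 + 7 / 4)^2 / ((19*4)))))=807955732677600 / 66472725494767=12.15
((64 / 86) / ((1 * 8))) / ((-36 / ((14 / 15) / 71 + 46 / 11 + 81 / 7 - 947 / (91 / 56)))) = 604461881 / 412567155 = 1.47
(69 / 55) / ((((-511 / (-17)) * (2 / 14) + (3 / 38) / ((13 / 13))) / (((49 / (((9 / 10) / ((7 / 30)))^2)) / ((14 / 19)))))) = 48414793 / 37756125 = 1.28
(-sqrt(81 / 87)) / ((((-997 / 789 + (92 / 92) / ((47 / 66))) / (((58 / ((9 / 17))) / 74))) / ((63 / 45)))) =-210137 * sqrt(87) / 137825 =-14.22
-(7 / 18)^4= -2401 / 104976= -0.02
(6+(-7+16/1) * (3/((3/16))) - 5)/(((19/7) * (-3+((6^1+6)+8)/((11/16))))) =1595/779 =2.05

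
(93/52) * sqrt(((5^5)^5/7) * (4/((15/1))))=7568359375 * sqrt(21)/182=190563624.85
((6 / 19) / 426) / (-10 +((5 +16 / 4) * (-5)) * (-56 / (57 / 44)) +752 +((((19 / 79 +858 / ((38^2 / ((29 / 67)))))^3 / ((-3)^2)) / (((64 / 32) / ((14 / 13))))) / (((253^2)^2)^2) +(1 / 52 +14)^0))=5769174893701524866335529475048447933528 / 20921722369237087777445211988193222370597847201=0.00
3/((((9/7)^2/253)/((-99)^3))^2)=66160013773252707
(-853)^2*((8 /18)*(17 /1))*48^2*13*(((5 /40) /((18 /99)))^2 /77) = 7075269916 /7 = 1010752845.14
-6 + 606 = 600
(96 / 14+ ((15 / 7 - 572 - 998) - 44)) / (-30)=107 / 2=53.50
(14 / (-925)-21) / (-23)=19439 / 21275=0.91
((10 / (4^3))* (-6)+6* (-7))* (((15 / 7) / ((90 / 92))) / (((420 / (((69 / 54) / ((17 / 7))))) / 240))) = -121141 / 4284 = -28.28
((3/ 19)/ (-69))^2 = 1/ 190969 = 0.00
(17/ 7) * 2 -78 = -512/ 7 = -73.14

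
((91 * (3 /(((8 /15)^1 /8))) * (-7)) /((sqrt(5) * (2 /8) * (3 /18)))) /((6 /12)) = -615330.13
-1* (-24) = 24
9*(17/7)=153/7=21.86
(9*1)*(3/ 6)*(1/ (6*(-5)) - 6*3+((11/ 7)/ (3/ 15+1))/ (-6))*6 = -68991/ 140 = -492.79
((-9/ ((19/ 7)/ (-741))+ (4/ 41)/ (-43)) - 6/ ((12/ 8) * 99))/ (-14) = -61261423/ 349074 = -175.50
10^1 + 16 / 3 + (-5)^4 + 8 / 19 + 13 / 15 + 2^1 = 643.62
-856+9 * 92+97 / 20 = -463 / 20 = -23.15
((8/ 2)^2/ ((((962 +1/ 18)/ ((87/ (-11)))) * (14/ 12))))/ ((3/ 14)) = -100224/ 190487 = -0.53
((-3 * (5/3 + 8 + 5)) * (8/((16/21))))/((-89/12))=5544/89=62.29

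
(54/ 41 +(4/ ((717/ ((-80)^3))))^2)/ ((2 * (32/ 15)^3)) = 420160.78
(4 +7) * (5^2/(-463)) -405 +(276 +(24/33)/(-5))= -129.74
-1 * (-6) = 6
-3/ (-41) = 3/ 41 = 0.07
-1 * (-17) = 17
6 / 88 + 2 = 91 / 44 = 2.07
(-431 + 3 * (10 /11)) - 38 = -5129 /11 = -466.27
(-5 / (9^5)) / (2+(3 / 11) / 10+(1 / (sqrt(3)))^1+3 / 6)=-38225 / 1081344654+15125 * sqrt(3) / 3244033962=-0.00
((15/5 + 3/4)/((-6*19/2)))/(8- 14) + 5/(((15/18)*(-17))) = -2651/7752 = -0.34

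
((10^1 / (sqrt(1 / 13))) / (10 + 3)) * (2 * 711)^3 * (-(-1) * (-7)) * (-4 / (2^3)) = 100639120680 * sqrt(13) / 13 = 27912269994.57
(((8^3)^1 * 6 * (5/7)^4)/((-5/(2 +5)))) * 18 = -6912000/343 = -20151.60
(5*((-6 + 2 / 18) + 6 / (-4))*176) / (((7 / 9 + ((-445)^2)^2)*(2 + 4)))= -665 / 24063075384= -0.00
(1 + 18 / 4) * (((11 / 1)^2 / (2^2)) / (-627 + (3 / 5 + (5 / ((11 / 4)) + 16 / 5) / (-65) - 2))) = -4758325 / 17974448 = -0.26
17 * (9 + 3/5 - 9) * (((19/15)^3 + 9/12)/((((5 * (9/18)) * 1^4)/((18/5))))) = 638537/15625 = 40.87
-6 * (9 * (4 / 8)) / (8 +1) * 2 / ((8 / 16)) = -12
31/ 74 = 0.42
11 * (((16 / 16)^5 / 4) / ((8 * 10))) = 0.03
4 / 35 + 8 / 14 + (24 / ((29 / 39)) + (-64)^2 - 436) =3748356 / 1015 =3692.96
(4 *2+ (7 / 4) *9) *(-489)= -46455 / 4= -11613.75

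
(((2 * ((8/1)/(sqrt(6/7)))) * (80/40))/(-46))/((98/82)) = -328 * sqrt(42)/3381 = -0.63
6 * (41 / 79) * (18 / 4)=1107 / 79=14.01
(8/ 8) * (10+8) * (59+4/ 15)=5334/ 5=1066.80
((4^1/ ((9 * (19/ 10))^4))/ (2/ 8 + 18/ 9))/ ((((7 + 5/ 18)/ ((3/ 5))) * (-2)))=-32000/ 37336575537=-0.00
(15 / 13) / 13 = 15 / 169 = 0.09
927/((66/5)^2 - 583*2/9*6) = -69525/45232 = -1.54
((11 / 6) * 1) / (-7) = -11 / 42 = -0.26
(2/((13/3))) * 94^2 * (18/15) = 318096/65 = 4893.78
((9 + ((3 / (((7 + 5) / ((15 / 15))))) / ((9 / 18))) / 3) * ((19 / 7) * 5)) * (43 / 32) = 224675 / 1344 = 167.17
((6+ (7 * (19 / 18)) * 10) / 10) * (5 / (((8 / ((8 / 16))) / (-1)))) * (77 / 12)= -55363 / 3456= -16.02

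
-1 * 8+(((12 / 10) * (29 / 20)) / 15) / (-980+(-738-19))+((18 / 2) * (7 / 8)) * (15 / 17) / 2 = -267284819 / 59058000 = -4.53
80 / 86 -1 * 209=-8947 / 43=-208.07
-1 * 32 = -32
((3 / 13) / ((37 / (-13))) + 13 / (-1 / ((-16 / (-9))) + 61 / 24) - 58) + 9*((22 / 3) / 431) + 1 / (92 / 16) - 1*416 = -16278706661 / 34844195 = -467.19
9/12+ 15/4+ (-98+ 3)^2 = 18059/2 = 9029.50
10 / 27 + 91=91.37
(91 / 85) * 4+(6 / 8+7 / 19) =5.40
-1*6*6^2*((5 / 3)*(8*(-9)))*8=207360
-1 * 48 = -48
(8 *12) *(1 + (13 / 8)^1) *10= 2520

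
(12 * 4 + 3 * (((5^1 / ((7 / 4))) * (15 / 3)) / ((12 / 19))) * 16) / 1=7936 / 7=1133.71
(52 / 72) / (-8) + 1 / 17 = -0.03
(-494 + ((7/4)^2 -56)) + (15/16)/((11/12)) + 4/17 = -1632673/2992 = -545.68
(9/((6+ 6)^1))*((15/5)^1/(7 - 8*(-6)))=9/220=0.04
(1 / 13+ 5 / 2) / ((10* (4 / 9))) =603 / 1040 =0.58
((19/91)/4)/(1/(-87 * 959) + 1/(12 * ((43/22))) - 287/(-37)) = 120099817/17945279742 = 0.01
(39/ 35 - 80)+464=13479/ 35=385.11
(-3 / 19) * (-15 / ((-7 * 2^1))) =-45 / 266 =-0.17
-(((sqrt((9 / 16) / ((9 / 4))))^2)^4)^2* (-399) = 399 / 65536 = 0.01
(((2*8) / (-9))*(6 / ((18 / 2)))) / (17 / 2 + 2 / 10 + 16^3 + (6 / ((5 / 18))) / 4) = -320 / 1109727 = -0.00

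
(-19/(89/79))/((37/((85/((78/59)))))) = -7527515/256854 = -29.31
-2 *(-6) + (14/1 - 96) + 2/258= -9029/129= -69.99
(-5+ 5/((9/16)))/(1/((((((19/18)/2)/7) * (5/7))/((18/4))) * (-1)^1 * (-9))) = 475/1134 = 0.42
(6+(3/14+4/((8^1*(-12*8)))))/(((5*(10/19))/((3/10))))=31711/44800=0.71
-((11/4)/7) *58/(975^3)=-319/12976031250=-0.00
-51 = -51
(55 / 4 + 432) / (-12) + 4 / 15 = -8851 / 240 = -36.88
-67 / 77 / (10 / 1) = -0.09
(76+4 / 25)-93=-16.84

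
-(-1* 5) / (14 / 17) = 85 / 14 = 6.07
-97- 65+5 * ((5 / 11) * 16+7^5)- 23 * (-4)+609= 930714 / 11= 84610.36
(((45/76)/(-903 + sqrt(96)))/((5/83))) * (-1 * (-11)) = -2473317/20654596 - 2739 * sqrt(6)/5163649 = -0.12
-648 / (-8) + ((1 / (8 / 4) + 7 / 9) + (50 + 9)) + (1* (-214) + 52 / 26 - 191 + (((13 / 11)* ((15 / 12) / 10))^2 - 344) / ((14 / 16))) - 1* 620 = -77744851 / 60984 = -1274.84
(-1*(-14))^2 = 196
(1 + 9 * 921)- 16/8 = 8288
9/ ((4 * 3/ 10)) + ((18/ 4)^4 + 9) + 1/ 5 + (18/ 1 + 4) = 35901/ 80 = 448.76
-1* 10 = -10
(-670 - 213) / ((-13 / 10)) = 8830 / 13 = 679.23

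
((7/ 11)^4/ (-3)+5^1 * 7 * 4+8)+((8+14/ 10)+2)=34994626/ 219615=159.35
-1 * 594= -594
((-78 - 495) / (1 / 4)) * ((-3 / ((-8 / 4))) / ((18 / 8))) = -1528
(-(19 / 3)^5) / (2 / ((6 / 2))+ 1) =-2476099 / 405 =-6113.82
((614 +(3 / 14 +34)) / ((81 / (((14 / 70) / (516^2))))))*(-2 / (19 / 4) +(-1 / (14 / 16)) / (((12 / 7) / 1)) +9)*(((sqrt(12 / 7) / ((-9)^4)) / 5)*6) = 54571*sqrt(21) / 21955983234696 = 0.00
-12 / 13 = -0.92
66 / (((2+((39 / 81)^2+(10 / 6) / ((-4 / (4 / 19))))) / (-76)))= -34738308 / 14849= -2339.44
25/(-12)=-25/12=-2.08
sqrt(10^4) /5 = 20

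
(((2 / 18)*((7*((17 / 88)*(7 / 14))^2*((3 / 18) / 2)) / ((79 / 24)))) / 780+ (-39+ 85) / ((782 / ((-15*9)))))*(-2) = 1159560196009 / 73009347840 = 15.88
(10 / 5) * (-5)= -10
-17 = -17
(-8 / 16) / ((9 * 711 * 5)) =-1 / 63990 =-0.00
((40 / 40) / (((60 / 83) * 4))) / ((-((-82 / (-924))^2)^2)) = -78777964881 / 14128805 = -5575.70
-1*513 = -513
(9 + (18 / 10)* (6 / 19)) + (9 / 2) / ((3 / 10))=2334 / 95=24.57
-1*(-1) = 1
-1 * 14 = -14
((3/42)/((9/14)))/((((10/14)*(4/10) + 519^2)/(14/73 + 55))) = 9401/412930851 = 0.00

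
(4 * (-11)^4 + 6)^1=58570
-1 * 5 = -5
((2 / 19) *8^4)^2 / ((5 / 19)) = 67108864 / 95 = 706409.09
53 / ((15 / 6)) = 106 / 5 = 21.20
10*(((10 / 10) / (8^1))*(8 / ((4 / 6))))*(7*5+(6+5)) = 690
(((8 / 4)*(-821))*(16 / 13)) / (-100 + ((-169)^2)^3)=-26272 / 302875106590953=-0.00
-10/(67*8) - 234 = -62717/268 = -234.02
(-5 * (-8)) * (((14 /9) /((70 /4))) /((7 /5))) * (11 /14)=880 /441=2.00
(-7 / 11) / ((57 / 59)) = -413 / 627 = -0.66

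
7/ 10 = 0.70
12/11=1.09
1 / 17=0.06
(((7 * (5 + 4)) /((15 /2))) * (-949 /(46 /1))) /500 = -19929 /57500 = -0.35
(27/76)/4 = 0.09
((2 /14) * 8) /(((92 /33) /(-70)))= -660 /23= -28.70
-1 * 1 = -1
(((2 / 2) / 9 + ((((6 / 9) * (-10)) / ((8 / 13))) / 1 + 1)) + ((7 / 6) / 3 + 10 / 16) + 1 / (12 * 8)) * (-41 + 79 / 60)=397627 / 1152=345.16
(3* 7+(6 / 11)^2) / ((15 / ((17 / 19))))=14603 / 11495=1.27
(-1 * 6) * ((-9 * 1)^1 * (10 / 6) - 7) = 132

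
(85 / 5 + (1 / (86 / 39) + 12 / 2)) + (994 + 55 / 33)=262933 / 258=1019.12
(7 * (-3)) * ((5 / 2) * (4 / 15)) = -14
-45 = -45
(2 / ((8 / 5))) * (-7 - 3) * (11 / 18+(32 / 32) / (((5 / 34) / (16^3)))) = -12534035 / 36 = -348167.64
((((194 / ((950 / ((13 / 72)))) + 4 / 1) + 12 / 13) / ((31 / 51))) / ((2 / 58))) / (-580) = -37488281 / 91884000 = -0.41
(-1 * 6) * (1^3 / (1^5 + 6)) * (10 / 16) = -15 / 28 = -0.54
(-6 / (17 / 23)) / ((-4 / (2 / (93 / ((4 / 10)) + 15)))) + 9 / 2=4.52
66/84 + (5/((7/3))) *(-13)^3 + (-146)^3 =-3116843.07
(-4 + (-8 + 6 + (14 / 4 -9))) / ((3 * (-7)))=23 / 42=0.55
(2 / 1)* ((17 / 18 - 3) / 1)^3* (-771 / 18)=13017821 / 17496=744.05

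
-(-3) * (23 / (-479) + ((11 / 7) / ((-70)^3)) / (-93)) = -5135733731 / 35652449000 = -0.14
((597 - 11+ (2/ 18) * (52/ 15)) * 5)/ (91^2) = 0.35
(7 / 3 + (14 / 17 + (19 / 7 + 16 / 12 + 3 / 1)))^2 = 104.13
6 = 6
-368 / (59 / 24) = -8832 / 59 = -149.69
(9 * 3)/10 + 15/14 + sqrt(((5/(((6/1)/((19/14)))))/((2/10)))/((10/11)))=sqrt(43890)/84 + 132/35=6.27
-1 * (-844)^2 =-712336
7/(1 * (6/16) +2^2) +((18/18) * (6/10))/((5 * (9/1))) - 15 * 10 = -11129/75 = -148.39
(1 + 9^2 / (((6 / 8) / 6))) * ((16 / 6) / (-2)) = -2596 / 3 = -865.33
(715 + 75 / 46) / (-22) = -32.57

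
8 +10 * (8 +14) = 228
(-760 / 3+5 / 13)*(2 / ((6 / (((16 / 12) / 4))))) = -9865 / 351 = -28.11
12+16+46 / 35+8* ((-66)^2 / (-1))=-1218654 / 35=-34818.69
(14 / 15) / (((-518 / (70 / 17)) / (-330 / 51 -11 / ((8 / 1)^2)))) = 16863 / 342176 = 0.05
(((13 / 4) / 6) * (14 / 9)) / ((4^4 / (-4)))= -91 / 6912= -0.01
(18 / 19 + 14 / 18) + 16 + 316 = 57067 / 171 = 333.73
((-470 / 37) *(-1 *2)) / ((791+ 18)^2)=940 / 24215797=0.00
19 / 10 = 1.90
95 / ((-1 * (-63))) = 95 / 63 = 1.51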